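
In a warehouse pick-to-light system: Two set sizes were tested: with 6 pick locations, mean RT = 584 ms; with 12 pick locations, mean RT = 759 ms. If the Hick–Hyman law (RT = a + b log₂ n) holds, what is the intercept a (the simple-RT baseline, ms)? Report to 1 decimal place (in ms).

The slope on a log₂ axis is (759 − 584) / (3.5850 − 2.5850) = 175.000 ms/bit.
a = RT₁ − b·log₂ n₁ = 584 − 175.000 × 2.5850 = 131.632 ms.

131.6 ms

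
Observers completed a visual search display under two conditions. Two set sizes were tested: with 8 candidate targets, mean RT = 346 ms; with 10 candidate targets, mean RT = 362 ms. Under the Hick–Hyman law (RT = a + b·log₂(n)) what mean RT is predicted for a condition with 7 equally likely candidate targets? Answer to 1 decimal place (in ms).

336.4 ms

With log₂ n on the abscissa the relation is linear; from the two conditions:
  b = (362 − 346) / (log₂ 10 − log₂ 8) = 16 / (3.3219 − 3) = 49.701 ms/bit
  a = 346 − 49.701 × 3 = 196.898 ms
Then RT(7) = 196.898 + 49.701 × log₂ 7 = 196.898 + 49.701 × 2.8074 ≈ 336.425 ms.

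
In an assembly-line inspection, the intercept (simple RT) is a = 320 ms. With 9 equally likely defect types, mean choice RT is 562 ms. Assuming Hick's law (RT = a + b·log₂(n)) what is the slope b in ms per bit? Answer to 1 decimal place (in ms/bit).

9 alternatives carry log₂ 9 = 3.1699 bits; the choice cost is 562 − 320 = 242 ms, so b = 242/3.1699 = 76.343 ms/bit.

76.3 ms/bit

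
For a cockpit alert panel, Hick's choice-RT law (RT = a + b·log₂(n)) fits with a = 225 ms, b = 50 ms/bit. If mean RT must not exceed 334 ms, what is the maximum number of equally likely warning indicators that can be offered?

Set 225 + 50·log₂ n ≤ 334 → log₂ n ≤ (334 − 225)/50 = 2.1800.
So n ≤ 2^2.1800 = 4.532; the largest integer n is 4.

4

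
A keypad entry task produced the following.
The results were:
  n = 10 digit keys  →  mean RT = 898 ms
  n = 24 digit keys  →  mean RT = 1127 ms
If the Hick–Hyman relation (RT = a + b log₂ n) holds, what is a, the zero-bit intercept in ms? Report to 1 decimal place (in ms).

b = (RT₂ − RT₁)/(log₂ n₂ − log₂ n₁) = (1127 − 898)/(4.5850 − 3.3219) = 181.309 ms/bit.
Intercept: a = 898 − 181.309·log₂(10) = 295.703 ms.

295.7 ms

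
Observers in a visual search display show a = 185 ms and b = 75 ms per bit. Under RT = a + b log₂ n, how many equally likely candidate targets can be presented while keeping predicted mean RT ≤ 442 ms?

75·log₂ n ≤ 442 − 185 = 257, giving log₂ n ≤ 3.4267 and n ≤ 10.753. The largest whole number is 10.

10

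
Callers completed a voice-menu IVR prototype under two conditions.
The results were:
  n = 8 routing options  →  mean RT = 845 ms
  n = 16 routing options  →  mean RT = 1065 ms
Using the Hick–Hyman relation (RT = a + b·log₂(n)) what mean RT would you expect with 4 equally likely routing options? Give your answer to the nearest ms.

Fit slope and intercept:
  b = (1065 − 845) / (log₂ 16 − log₂ 8) = 220 / (4 − 3) = 220 ms/bit
  a = 845 − 220 × 3 = 185 ms
Then RT(4) = 185 + 220 × log₂ 4 = 185 + 220 × 2 ≈ 625.000 ms.

625 ms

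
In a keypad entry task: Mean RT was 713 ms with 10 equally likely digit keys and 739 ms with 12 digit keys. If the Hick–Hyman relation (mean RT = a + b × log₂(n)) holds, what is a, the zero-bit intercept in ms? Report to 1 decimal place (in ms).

384.6 ms

The slope on a log₂ axis is (739 − 713) / (3.5850 − 3.3219) = 98.846 ms/bit.
a = RT₁ − b·log₂ n₁ = 713 − 98.846 × 3.3219 = 384.639 ms.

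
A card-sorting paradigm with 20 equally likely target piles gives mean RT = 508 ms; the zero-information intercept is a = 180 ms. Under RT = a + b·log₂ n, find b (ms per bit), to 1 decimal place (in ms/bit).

20 alternatives carry log₂ 20 = 4.3219 bits; the choice cost is 508 − 180 = 328 ms, so b = 328/4.3219 = 75.892 ms/bit.

75.9 ms/bit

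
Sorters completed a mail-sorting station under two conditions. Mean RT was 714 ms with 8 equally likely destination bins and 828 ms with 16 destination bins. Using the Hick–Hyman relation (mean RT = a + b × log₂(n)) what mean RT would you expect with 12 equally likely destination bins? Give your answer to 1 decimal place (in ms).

RT is linear in log₂ n, so two points fix the line:
  b = (828 − 714) / (log₂ 16 − log₂ 8) = 114 / (4 − 3) = 114.000 ms/bit
  a = 714 − 114.000 × 3 = 372.000 ms
Then RT(12) = 372.000 + 114.000 × log₂ 12 = 372.000 + 114.000 × 3.5850 ≈ 780.686 ms.

780.7 ms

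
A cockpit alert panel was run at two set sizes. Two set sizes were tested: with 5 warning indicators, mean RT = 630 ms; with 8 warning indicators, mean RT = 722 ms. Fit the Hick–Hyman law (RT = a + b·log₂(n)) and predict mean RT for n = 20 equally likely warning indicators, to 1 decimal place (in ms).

901.4 ms

Solve the two-equation system in a and b:
  b = (722 − 630) / (log₂ 8 − log₂ 5) = 92 / (3 − 2.3219) = 135.679 ms/bit
  a = 630 − 135.679 × 2.3219 = 314.964 ms
Then RT(20) = 314.964 + 135.679 × log₂ 20 = 314.964 + 135.679 × 4.3219 ≈ 901.358 ms.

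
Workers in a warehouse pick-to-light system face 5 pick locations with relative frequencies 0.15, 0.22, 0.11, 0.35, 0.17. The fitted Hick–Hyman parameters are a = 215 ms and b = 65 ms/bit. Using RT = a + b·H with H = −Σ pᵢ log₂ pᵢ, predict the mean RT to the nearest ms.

358 ms

H = 0.15·log₂(1/0.15) + 0.22·log₂(1/0.22) + 0.11·log₂(1/0.11) + 0.35·log₂(1/0.35) + 0.17·log₂(1/0.17) = 2.2061 bits.
RT = 215 + 65 × 2.2061 = 358.40 ms.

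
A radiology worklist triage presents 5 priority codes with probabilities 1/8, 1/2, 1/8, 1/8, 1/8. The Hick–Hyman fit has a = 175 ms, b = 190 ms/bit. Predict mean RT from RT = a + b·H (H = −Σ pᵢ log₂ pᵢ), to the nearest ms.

555 ms

Each term −pᵢ log₂ pᵢ: 0.125·3 + 0.5·1 + 0.125·3 + 0.125·3 + 0.125·3; summed, H = 2.000 bits.
Mean RT = a + bH = 175 + 190·2.000 = 555.00 ms.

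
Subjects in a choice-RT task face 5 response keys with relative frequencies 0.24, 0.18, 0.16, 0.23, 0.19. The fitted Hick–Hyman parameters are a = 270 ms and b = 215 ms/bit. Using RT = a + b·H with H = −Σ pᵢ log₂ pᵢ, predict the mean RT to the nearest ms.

766 ms

H = 0.24·log₂(1/0.24) + 0.18·log₂(1/0.18) + 0.16·log₂(1/0.16) + 0.23·log₂(1/0.23) + 0.19·log₂(1/0.19) = 2.3054 bits.
RT = 270 + 215 × 2.3054 = 765.65 ms.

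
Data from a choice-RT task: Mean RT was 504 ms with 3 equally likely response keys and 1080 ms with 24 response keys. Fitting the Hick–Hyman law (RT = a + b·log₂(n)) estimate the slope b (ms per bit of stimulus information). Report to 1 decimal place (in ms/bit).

192.0 ms/bit

The slope on a log₂ axis is (1080 − 504) / (4.5850 − 1.5850) = 192.000 ms/bit.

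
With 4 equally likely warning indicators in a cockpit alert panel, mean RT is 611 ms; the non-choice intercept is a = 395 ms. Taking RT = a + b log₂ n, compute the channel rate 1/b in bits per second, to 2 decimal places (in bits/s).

9.26 bits/s

b = (611 − 395)/log₂ 4 = 216/2 = 108.000 ms per bit = 0.10800 s/bit; the reciprocal is 9.259 bits/s.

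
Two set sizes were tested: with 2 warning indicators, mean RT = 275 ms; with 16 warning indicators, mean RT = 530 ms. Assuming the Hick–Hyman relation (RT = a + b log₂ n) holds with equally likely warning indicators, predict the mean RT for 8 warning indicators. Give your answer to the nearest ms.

445 ms

Solve the two-equation system in a and b:
  b = (530 − 275) / (log₂ 16 − log₂ 2) = 255 / (4 − 1) = 85 ms/bit
  a = 275 − 85 × 1 = 190 ms
Then RT(8) = 190 + 85 × log₂ 8 = 190 + 85 × 3 ≈ 445.000 ms.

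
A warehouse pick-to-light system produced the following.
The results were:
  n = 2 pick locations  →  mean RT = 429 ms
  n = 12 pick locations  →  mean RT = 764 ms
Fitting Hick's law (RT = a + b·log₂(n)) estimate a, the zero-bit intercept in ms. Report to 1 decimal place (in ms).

299.4 ms

Slope: b = (764 − 429) / (log₂ 12 − log₂ 2) = 335/2.5850 = 129.596 ms/bit.
a = RT₁ − b·log₂ n₁ = 429 − 129.596 × 1 = 299.404 ms.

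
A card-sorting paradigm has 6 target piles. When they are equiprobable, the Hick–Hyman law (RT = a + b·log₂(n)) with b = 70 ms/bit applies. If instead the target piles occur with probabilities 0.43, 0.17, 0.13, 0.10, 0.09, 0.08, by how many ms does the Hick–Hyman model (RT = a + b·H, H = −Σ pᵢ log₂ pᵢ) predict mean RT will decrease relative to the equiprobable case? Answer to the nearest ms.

22 ms

The RT saving is b·ΔH. Equiprobable H₀ = log₂(6) = 2.5850 bits; with the given probabilities H = 2.2772 bits.
b·(H₀ − H) = 70 × (2.5850 − 2.2772) = 21.55 ms.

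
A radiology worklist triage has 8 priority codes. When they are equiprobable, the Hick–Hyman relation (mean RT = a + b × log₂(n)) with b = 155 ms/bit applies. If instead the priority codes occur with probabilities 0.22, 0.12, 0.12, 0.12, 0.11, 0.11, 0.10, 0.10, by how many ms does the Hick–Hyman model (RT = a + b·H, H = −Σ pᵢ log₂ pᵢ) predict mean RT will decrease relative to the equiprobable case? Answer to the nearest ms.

Equiprobable entropy H₀ = log₂ 8 = 3.0000 bits.
Skewed entropy H = −Σ pᵢ log₂ pᵢ = 2.9467 bits.
ΔRT = b·(H₀ − H) = 155 × 0.0533 = 8.26 ms.

8 ms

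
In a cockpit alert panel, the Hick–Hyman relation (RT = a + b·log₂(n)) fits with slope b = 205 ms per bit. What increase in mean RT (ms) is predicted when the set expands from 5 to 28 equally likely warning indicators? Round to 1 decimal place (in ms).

The intercept a cancels: ΔRT = b·(log₂ n₂ − log₂ n₁) = b·log₂(n₂/n₁).
log₂(28) − log₂(5) = 4.8074 − 2.3219 = 2.4854.
ΔRT = 205 × 2.4854 = 509.512 ms.

509.5 ms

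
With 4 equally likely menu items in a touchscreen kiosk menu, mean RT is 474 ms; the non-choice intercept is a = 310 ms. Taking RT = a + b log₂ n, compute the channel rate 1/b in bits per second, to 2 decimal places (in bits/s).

Choice component = 474 − 310 = 164 ms over log₂(4) = 2 bits.
b = 164 / 2 = 82.000 ms/bit, so 1/b = 12.195 bits/s.

12.20 bits/s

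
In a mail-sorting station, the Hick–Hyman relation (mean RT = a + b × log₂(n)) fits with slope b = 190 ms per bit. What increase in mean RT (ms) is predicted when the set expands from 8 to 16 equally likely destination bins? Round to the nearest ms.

Only the slope matters, since a is common to both: ΔRT = b·log₂(n₂/n₁).
log₂(16) − log₂(8) = log₂(16/8) = log₂(2) = 1.
ΔRT = 190 × 1.0000 = 190.000 ms.

190 ms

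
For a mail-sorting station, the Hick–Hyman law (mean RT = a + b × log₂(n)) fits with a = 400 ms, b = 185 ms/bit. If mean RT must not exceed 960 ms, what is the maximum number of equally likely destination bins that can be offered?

185·log₂ n ≤ 960 − 400 = 560, giving log₂ n ≤ 3.0270 and n ≤ 8.151. The largest whole number is 8.

8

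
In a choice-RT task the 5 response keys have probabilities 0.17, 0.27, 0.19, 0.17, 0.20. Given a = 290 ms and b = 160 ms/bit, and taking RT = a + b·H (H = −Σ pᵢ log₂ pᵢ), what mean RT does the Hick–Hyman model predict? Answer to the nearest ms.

658 ms

H = 0.17·log₂(1/0.17) + 0.27·log₂(1/0.27) + 0.19·log₂(1/0.19) + 0.17·log₂(1/0.17) + 0.20·log₂(1/0.20) = 2.2988 bits.
RT = 290 + 160 × 2.2988 = 657.81 ms.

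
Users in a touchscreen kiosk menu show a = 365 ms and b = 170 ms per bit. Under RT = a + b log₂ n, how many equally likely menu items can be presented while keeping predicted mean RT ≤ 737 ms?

Information budget: (737 − 365)/170 = 2.1882 bits, so n ≤ 2^2.1882 = 4.557 → at most 4.

4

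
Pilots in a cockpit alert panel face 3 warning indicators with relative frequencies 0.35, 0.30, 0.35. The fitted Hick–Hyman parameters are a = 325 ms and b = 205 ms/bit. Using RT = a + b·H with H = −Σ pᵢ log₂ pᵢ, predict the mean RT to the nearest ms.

649 ms

Entropy contributions −pᵢ log₂ pᵢ: 0.5301, 0.5211, 0.5301; sum H = 1.5813 bits.
RT = a + bH = 325 + 205·1.5813 = 649.16 ms.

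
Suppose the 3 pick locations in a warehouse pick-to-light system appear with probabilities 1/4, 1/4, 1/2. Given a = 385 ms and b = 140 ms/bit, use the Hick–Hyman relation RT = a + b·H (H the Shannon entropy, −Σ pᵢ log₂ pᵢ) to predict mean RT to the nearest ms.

595 ms

H = −Σ pᵢ log₂ pᵢ = 0.25·2 + 0.25·2 + 0.5·1 = 1.500 bits.
RT = 385 + 140 × 1.500 = 595.00 ms.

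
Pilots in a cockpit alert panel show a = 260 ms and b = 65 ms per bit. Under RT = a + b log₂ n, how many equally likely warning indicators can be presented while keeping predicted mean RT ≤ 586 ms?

Set 260 + 65·log₂ n ≤ 586 → log₂ n ≤ (586 − 260)/65 = 5.0154.
So n ≤ 2^5.0154 = 32.343; the largest integer n is 32.

32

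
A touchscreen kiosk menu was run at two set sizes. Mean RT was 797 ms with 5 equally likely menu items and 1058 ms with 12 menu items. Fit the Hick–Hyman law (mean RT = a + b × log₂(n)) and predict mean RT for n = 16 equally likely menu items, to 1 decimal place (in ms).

Fit slope and intercept:
  b = (1058 − 797) / (log₂ 12 − log₂ 5) = 261 / (3.5850 − 2.3219) = 206.645 ms/bit
  a = 797 − 206.645 × 2.3219 = 317.185 ms
Then RT(16) = 317.185 + 206.645 × log₂ 16 = 317.185 + 206.645 × 4 ≈ 1143.766 ms.

1143.8 ms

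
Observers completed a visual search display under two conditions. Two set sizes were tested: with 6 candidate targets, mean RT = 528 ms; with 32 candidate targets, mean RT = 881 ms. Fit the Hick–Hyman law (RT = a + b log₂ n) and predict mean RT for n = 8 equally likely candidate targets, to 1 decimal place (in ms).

588.7 ms

RT is linear in log₂ n, so two points fix the line:
  b = (881 − 528) / (log₂ 32 − log₂ 6) = 353 / (5 − 2.5850) = 146.168 ms/bit
  a = 528 − 146.168 × 2.5850 = 150.162 ms
Then RT(8) = 150.162 + 146.168 × log₂ 8 = 150.162 + 146.168 × 3 ≈ 588.665 ms.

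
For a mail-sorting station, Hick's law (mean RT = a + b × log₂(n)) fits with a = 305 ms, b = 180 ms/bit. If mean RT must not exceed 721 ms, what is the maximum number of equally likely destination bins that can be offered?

Set 305 + 180·log₂ n ≤ 721 → log₂ n ≤ (721 − 305)/180 = 2.3111.
So n ≤ 2^2.3111 = 4.963; the largest integer n is 4.

4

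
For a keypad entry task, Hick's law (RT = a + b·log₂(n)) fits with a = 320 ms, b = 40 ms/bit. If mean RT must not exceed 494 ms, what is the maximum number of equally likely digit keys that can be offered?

40·log₂ n ≤ 494 − 320 = 174, giving log₂ n ≤ 4.3500 and n ≤ 20.393. The largest whole number is 20.

20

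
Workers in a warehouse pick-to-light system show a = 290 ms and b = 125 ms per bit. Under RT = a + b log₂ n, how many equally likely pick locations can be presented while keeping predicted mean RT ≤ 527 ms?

125·log₂ n ≤ 527 − 290 = 237, giving log₂ n ≤ 1.8960 and n ≤ 3.722. The largest whole number is 3.

3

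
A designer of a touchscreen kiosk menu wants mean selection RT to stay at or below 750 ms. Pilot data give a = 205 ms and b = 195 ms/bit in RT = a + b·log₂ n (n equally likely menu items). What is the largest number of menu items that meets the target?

6

195·log₂ n ≤ 750 − 205 = 545, giving log₂ n ≤ 2.7949 and n ≤ 6.940. The largest whole number is 6.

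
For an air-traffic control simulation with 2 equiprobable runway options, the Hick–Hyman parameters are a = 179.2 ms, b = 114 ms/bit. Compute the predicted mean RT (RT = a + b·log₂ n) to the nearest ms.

log₂(2) = 1 bits, so RT = 179.2 + 114 × 1 ≈ 293.200 ms.

293 ms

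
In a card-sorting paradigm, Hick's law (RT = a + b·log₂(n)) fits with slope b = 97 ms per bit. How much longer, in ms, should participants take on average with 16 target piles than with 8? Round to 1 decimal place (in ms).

ΔRT = (a + b log₂ n₂) − (a + b log₂ n₁) = b·(log₂ n₂ − log₂ n₁).
log₂(16) − log₂(8) = log₂(16/8) = log₂(2) = 1.
ΔRT = 97 × 1.0000 = 97.000 ms.

97.0 ms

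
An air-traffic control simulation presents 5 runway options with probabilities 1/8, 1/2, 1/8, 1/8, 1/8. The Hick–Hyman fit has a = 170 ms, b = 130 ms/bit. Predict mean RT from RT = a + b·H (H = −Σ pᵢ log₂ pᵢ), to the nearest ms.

H = −Σ pᵢ log₂ pᵢ = 0.125·3 + 0.5·1 + 0.125·3 + 0.125·3 + 0.125·3 = 2.000 bits.
RT = 170 + 130 × 2.000 = 430.00 ms.

430 ms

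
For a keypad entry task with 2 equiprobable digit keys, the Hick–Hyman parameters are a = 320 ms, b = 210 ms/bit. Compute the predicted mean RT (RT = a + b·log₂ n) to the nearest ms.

530 ms

log₂(2) = 1 bits, so RT = 320 + 210 × 1 ≈ 530.000 ms.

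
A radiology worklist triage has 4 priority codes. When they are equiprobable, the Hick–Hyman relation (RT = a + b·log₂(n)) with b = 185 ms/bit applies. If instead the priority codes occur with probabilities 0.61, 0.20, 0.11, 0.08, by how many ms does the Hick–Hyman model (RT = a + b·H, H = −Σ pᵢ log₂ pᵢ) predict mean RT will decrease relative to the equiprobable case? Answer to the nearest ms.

85 ms

Equiprobable entropy H₀ = log₂ 4 = 2.0000 bits.
Skewed entropy H = −Σ pᵢ log₂ pᵢ = 1.5412 bits.
ΔRT = b·(H₀ − H) = 185 × 0.4588 = 84.88 ms.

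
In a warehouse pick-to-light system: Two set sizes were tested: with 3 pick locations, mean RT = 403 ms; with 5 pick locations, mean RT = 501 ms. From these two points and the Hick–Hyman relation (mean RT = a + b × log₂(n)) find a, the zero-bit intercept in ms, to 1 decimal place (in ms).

b = (RT₂ − RT₁)/(log₂ n₂ − log₂ n₁) = (501 − 403)/(2.3219 − 1.5850) = 132.978 ms/bit.
Intercept: a = 403 − 132.978·log₂(3) = 192.235 ms.

192.2 ms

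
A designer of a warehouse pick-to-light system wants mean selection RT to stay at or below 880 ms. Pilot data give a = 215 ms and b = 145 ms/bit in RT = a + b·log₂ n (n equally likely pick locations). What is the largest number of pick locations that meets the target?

24

Information budget: (880 − 215)/145 = 4.5862 bits, so n ≤ 2^4.5862 = 24.021 → at most 24.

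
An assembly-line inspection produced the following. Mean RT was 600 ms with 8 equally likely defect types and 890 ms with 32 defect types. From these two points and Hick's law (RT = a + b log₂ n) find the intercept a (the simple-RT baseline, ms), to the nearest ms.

Slope: b = (890 − 600) / (log₂ 32 − log₂ 8) = 290/2.0000 = 145 ms/bit.
a = RT₁ − b·log₂ n₁ = 600 − 145 × 3 = 165.000 ms.

165 ms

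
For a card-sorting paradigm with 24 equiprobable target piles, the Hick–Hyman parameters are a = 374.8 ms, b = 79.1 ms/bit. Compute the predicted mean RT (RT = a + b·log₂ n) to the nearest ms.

737 ms

log₂(24) = 4.5850 bits, so RT = 374.8 + 79.1 × 4.5850 ≈ 737.471 ms.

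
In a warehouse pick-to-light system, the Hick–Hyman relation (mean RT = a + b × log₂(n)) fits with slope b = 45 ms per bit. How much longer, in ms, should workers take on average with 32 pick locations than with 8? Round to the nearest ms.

Only the slope matters, since a is common to both: ΔRT = b·log₂(n₂/n₁).
log₂(32) − log₂(8) = log₂(32/8) = log₂(4) = 2.
ΔRT = 45 × 2.0000 = 90.000 ms.

90 ms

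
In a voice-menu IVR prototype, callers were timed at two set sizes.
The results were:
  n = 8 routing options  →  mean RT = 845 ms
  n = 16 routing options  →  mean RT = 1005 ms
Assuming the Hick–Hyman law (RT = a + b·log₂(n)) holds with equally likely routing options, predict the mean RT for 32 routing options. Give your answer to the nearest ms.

1165 ms

With log₂ n on the abscissa the relation is linear; from the two conditions:
  b = (1005 − 845) / (log₂ 16 − log₂ 8) = 160 / (4 − 3) = 160 ms/bit
  a = 845 − 160 × 3 = 365 ms
Then RT(32) = 365 + 160 × log₂ 32 = 365 + 160 × 5 ≈ 1165.000 ms.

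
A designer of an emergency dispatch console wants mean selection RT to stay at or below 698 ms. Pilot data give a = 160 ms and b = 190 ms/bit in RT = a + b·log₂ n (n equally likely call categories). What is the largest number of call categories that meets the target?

190·log₂ n ≤ 698 − 160 = 538, giving log₂ n ≤ 2.8316 and n ≤ 7.119. The largest whole number is 7.

7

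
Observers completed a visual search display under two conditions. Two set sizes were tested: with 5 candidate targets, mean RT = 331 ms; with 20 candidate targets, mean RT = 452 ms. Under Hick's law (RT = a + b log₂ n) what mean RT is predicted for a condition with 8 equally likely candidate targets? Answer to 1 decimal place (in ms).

372.0 ms

Fit slope and intercept:
  b = (452 − 331) / (log₂ 20 − log₂ 5) = 121 / (4.3219 − 2.3219) = 60.500 ms/bit
  a = 331 − 60.500 × 2.3219 = 190.523 ms
Then RT(8) = 190.523 + 60.500 × log₂ 8 = 190.523 + 60.500 × 3 ≈ 372.023 ms.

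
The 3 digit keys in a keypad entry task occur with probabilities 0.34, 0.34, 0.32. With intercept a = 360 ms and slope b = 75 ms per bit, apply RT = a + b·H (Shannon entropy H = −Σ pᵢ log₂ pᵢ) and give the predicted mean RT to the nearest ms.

479 ms

H = 0.34·log₂(1/0.34) + 0.34·log₂(1/0.34) + 0.32·log₂(1/0.32) = 1.5844 bits.
RT = 360 + 75 × 1.5844 = 478.83 ms.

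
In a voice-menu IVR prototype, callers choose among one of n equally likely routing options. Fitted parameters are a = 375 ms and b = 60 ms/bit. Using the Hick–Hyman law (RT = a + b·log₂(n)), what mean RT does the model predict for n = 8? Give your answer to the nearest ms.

log₂(8) = 3 bits, so RT = 375 + 60 × 3 ≈ 555.000 ms.

555 ms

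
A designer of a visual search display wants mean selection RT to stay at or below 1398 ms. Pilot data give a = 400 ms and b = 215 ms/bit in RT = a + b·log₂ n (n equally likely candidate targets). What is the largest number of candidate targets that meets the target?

Information budget: (1398 − 400)/215 = 4.6419 bits, so n ≤ 2^4.6419 = 24.965 → at most 24.

24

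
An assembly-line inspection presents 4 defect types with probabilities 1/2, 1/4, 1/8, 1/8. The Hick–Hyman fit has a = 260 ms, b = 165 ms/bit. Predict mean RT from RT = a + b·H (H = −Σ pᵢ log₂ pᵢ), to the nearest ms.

549 ms

Each term −pᵢ log₂ pᵢ: 0.5·1 + 0.25·2 + 0.125·3 + 0.125·3; summed, H = 1.750 bits.
Mean RT = a + bH = 260 + 165·1.750 = 548.75 ms.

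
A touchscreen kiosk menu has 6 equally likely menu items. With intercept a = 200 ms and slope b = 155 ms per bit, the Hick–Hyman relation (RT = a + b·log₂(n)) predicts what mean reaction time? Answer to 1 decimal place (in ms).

log₂(6) = 2.5850 bits, so RT = 200 + 155 × 2.5850 ≈ 600.669 ms.

600.7 ms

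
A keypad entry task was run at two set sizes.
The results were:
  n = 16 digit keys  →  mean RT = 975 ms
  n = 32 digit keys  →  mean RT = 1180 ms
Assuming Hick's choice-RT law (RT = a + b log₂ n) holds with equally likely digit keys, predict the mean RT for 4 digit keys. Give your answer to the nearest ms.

565 ms

Fit slope and intercept:
  b = (1180 − 975) / (log₂ 32 − log₂ 16) = 205 / (5 − 4) = 205 ms/bit
  a = 975 − 205 × 4 = 155 ms
Then RT(4) = 155 + 205 × log₂ 4 = 155 + 205 × 2 ≈ 565.000 ms.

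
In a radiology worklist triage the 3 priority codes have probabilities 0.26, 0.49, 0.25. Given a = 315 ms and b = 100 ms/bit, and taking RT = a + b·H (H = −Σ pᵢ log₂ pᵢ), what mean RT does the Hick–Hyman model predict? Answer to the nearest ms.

H = 0.26·log₂(1/0.26) + 0.49·log₂(1/0.49) + 0.25·log₂(1/0.25) = 1.5096 bits.
RT = 315 + 100 × 1.5096 = 465.96 ms.

466 ms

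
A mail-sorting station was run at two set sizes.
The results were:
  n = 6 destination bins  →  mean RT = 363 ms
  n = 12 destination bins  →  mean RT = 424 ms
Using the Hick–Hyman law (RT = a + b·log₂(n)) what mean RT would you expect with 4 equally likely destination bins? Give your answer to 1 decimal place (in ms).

327.3 ms

RT is linear in log₂ n, so two points fix the line:
  b = (424 − 363) / (log₂ 12 − log₂ 6) = 61 / (3.5850 − 2.5850) = 61.000 ms/bit
  a = 363 − 61.000 × 2.5850 = 205.317 ms
Then RT(4) = 205.317 + 61.000 × log₂ 4 = 205.317 + 61.000 × 2 ≈ 327.317 ms.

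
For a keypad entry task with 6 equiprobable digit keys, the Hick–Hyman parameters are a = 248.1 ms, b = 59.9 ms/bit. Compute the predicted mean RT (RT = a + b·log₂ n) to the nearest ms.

403 ms

log₂(6) = 2.5850 bits, so RT = 248.1 + 59.9 × 2.5850 ≈ 402.939 ms.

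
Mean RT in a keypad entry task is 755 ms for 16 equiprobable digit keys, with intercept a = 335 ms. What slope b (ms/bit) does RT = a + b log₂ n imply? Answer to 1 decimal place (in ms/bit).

105.0 ms/bit

log₂(16) = 4 bits.
b = (RT − a)/log₂ n = (755 − 335) / 4 = 105.000 ms/bit.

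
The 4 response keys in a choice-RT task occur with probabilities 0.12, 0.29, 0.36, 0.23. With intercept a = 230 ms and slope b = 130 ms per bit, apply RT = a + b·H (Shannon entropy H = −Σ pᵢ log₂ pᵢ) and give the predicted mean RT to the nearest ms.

477 ms

Entropy contributions −pᵢ log₂ pᵢ: 0.3671, 0.5179, 0.5306, 0.4877; sum H = 1.9033 bits.
RT = a + bH = 230 + 130·1.9033 = 477.42 ms.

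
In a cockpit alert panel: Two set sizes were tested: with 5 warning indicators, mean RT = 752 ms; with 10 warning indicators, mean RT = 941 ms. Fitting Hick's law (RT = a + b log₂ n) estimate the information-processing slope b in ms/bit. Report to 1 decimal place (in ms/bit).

189.0 ms/bit

b = (RT₂ − RT₁)/(log₂ n₂ − log₂ n₁) = (941 − 752)/(3.3219 − 2.3219) = 189.000 ms/bit.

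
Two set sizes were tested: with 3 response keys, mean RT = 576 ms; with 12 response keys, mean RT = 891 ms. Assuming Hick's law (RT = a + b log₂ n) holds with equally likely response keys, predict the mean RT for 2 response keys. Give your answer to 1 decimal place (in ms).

Fit slope and intercept:
  b = (891 − 576) / (log₂ 12 − log₂ 3) = 315 / (3.5850 − 1.5850) = 157.500 ms/bit
  a = 576 − 157.500 × 1.5850 = 326.368 ms
Then RT(2) = 326.368 + 157.500 × log₂ 2 = 326.368 + 157.500 × 1 ≈ 483.868 ms.

483.9 ms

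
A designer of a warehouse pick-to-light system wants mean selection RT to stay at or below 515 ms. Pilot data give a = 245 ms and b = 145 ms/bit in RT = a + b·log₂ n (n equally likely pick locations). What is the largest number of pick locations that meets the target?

3

145·log₂ n ≤ 515 − 245 = 270, giving log₂ n ≤ 1.8621 and n ≤ 3.635. The largest whole number is 3.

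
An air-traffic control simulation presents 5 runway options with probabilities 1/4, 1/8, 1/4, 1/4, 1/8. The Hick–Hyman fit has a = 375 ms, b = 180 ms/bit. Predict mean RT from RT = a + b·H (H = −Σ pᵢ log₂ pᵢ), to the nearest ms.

H = −Σ pᵢ log₂ pᵢ = 0.25·2 + 0.125·3 + 0.25·2 + 0.25·2 + 0.125·3 = 2.250 bits.
RT = 375 + 180 × 2.250 = 780.00 ms.

780 ms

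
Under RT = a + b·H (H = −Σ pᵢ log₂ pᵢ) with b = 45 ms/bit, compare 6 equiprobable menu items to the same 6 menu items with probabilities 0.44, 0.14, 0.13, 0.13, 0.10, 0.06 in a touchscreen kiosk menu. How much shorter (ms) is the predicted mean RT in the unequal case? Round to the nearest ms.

The RT saving is b·ΔH. Equiprobable H₀ = log₂(6) = 2.5850 bits; with the given probabilities H = 2.2593 bits.
b·(H₀ − H) = 45 × (2.5850 − 2.2593) = 14.66 ms.

15 ms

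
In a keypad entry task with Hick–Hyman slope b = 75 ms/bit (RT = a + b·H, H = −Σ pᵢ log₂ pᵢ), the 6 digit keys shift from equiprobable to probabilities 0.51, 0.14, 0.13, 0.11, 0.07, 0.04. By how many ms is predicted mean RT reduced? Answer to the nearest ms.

38 ms

The RT saving is b·ΔH. Equiprobable H₀ = log₂(6) = 2.5850 bits; with the given probabilities H = 2.0798 bits.
b·(H₀ − H) = 75 × (2.5850 − 2.0798) = 37.89 ms.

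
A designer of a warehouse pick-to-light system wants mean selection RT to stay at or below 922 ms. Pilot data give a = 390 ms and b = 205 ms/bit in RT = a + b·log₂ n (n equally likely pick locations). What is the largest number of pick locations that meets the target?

Information budget: (922 − 390)/205 = 2.5951 bits, so n ≤ 2^2.5951 = 6.042 → at most 6.

6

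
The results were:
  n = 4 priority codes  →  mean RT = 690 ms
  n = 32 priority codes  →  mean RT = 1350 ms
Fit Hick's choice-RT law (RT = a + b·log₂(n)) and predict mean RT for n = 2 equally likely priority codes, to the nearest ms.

Solve the two-equation system in a and b:
  b = (1350 − 690) / (log₂ 32 − log₂ 4) = 660 / (5 − 2) = 220 ms/bit
  a = 690 − 220 × 2 = 250 ms
Then RT(2) = 250 + 220 × log₂ 2 = 250 + 220 × 1 ≈ 470.000 ms.

470 ms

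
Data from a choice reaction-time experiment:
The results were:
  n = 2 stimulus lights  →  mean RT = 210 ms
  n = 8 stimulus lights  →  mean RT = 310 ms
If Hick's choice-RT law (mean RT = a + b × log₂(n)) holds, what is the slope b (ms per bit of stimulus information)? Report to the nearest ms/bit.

50 ms/bit

b = (RT₂ − RT₁)/(log₂ n₂ − log₂ n₁) = (310 − 210)/(3 − 1) = 50 ms/bit.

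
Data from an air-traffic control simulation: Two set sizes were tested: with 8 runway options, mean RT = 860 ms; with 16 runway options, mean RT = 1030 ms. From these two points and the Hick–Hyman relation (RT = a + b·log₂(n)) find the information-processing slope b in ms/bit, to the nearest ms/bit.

b = (RT₂ − RT₁)/(log₂ n₂ − log₂ n₁) = (1030 − 860)/(4 − 3) = 170 ms/bit.

170 ms/bit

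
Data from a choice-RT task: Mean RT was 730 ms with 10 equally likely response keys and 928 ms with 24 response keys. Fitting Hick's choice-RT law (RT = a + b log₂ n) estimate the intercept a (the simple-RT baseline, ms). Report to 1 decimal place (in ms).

209.2 ms

Slope: b = (928 − 730) / (log₂ 24 − log₂ 10) = 198/1.2630 = 156.765 ms/bit.
a = RT₁ − b·log₂ n₁ = 730 − 156.765 × 3.3219 = 209.237 ms.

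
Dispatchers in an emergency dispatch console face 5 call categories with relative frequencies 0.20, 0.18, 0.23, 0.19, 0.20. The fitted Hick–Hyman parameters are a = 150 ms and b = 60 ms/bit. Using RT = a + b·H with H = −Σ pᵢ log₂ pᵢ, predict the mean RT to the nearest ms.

Entropy contributions −pᵢ log₂ pᵢ: 0.4644, 0.4453, 0.4877, 0.4552, 0.4644; sum H = 2.3170 bits.
RT = a + bH = 150 + 60·2.3170 = 289.02 ms.

289 ms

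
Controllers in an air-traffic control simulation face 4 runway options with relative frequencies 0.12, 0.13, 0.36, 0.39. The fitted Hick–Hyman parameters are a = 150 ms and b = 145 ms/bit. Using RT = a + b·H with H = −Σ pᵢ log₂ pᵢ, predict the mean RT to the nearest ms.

412 ms

H = 0.12·log₂(1/0.12) + 0.13·log₂(1/0.13) + 0.36·log₂(1/0.36) + 0.39·log₂(1/0.39) = 1.8101 bits.
RT = 150 + 145 × 1.8101 = 412.47 ms.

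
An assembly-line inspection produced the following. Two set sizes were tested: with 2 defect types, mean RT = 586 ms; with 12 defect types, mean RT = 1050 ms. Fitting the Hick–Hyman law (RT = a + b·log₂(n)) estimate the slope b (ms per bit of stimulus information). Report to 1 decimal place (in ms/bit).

b = (RT₂ − RT₁)/(log₂ n₂ − log₂ n₁) = (1050 − 586)/(3.5850 − 1) = 179.500 ms/bit.

179.5 ms/bit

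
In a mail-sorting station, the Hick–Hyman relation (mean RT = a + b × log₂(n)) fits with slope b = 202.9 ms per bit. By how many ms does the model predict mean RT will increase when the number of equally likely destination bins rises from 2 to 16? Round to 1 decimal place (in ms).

608.7 ms

ΔRT = (a + b log₂ n₂) − (a + b log₂ n₁) = b·(log₂ n₂ − log₂ n₁).
log₂(16) − log₂(2) = log₂(16/2) = log₂(8) = 3.
ΔRT = 202.9 × 3.0000 = 608.700 ms.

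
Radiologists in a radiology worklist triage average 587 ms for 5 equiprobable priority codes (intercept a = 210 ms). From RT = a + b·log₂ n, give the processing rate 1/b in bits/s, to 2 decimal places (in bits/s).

6.16 bits/s

Choice component = 587 − 210 = 377 ms over log₂(5) = 2.3219 bits.
b = 377 / 2.3219 = 162.365 ms/bit, so 1/b = 6.159 bits/s.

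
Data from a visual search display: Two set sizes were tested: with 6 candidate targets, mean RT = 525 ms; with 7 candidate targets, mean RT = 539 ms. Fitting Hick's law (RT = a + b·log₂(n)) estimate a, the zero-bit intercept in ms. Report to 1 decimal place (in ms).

362.3 ms

b = (RT₂ − RT₁)/(log₂ n₂ − log₂ n₁) = (539 − 525)/(2.8074 − 2.5850) = 62.952 ms/bit.
a = RT₁ − b·log₂ n₁ = 525 − 62.952 × 2.5850 = 362.272 ms.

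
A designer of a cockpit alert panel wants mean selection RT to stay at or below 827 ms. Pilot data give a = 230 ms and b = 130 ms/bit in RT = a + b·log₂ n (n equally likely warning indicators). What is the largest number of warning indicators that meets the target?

Information budget: (827 − 230)/130 = 4.5923 bits, so n ≤ 2^4.5923 = 24.123 → at most 24.

24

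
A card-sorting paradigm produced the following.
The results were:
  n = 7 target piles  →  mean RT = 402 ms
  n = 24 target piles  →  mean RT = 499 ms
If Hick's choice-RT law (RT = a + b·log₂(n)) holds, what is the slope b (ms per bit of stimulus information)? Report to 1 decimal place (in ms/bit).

The slope on a log₂ axis is (499 − 402) / (4.5850 − 2.8074) = 54.568 ms/bit.

54.6 ms/bit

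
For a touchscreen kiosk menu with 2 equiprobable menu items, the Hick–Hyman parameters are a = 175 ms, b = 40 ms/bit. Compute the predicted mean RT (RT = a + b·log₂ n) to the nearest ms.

log₂(2) = 1 bits, so RT = 175 + 40 × 1 ≈ 215.000 ms.

215 ms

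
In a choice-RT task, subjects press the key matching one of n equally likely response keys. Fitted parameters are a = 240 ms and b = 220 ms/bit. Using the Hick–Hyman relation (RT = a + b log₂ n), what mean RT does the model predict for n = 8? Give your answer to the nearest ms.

log₂(8) = 3 bits, so RT = 240 + 220 × 3 ≈ 900.000 ms.

900 ms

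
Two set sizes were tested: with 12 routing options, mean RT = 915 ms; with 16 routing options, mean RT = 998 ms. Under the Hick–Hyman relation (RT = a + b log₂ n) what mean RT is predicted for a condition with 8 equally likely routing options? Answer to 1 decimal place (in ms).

798.0 ms

Fit slope and intercept:
  b = (998 − 915) / (log₂ 16 − log₂ 12) = 83 / (4 − 3.5850) = 199.982 ms/bit
  a = 915 − 199.982 × 3.5850 = 198.072 ms
Then RT(8) = 198.072 + 199.982 × log₂ 8 = 198.072 + 199.982 × 3 ≈ 798.018 ms.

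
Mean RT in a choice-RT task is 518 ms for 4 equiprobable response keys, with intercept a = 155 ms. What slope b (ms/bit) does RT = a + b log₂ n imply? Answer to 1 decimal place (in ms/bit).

181.5 ms/bit

4 alternatives carry log₂ 4 = 2 bits; the choice cost is 518 − 155 = 363 ms, so b = 363/2 = 181.500 ms/bit.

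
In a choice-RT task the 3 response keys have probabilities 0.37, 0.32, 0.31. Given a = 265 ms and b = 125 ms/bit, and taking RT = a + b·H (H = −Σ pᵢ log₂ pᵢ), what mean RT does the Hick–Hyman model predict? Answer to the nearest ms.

463 ms

H = 0.37·log₂(1/0.37) + 0.32·log₂(1/0.32) + 0.31·log₂(1/0.31) = 1.5806 bits.
RT = 265 + 125 × 1.5806 = 462.57 ms.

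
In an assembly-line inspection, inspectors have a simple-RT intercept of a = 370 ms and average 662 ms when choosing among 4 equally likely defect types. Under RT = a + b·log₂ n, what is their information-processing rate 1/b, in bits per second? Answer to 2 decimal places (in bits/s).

6.85 bits/s

b = (662 − 370)/log₂ 4 = 292/2 = 146.000 ms per bit = 0.14600 s/bit; the reciprocal is 6.849 bits/s.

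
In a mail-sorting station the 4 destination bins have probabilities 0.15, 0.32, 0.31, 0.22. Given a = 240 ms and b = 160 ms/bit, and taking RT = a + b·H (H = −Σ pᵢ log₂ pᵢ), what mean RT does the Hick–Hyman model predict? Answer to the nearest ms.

H = 0.15·log₂(1/0.15) + 0.32·log₂(1/0.32) + 0.31·log₂(1/0.31) + 0.22·log₂(1/0.22) = 1.9409 bits.
RT = 240 + 160 × 1.9409 = 550.55 ms.

551 ms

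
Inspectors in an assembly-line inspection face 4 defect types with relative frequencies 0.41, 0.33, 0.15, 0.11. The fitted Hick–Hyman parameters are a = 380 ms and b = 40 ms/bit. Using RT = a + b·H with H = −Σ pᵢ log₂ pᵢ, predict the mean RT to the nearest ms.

453 ms

H = 0.41·log₂(1/0.41) + 0.33·log₂(1/0.33) + 0.15·log₂(1/0.15) + 0.11·log₂(1/0.11) = 1.8160 bits.
RT = 380 + 40 × 1.8160 = 452.64 ms.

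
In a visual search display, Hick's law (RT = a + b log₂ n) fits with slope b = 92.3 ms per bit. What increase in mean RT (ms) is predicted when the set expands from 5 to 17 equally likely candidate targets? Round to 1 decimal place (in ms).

The intercept a cancels: ΔRT = b·(log₂ n₂ − log₂ n₁) = b·log₂(n₂/n₁).
log₂(17) − log₂(5) = 4.0875 − 2.3219 = 1.7655.
ΔRT = 92.3 × 1.7655 = 162.959 ms.

163.0 ms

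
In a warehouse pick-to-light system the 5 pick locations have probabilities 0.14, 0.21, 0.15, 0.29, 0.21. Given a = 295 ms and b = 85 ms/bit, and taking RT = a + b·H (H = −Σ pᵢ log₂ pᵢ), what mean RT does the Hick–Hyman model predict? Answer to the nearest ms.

Entropy contributions −pᵢ log₂ pᵢ: 0.3971, 0.4728, 0.4105, 0.5179, 0.4728; sum H = 2.2712 bits.
RT = a + bH = 295 + 85·2.2712 = 488.05 ms.

488 ms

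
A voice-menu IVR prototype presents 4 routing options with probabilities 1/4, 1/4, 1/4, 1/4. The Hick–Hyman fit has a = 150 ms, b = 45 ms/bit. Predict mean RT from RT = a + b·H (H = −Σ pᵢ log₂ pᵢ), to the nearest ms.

H = −Σ pᵢ log₂ pᵢ = 0.25·2 + 0.25·2 + 0.25·2 + 0.25·2 = 2.000 bits.
RT = 150 + 45 × 2.000 = 240.00 ms.

240 ms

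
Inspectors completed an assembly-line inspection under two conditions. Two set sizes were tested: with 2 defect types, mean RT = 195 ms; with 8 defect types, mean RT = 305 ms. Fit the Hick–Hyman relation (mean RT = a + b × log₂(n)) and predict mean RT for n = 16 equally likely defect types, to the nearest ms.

360 ms

Fit slope and intercept:
  b = (305 − 195) / (log₂ 8 − log₂ 2) = 110 / (3 − 1) = 55 ms/bit
  a = 195 − 55 × 1 = 140 ms
Then RT(16) = 140 + 55 × log₂ 16 = 140 + 55 × 4 ≈ 360.000 ms.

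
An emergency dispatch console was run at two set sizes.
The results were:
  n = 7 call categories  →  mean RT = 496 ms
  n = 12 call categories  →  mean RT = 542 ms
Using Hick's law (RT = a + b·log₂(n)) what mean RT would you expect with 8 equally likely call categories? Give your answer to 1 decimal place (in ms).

Solve the two-equation system in a and b:
  b = (542 − 496) / (log₂ 12 − log₂ 7) = 46 / (3.5850 − 2.8074) = 59.156 ms/bit
  a = 496 − 59.156 × 2.8074 = 329.929 ms
Then RT(8) = 329.929 + 59.156 × log₂ 8 = 329.929 + 59.156 × 3 ≈ 507.396 ms.

507.4 ms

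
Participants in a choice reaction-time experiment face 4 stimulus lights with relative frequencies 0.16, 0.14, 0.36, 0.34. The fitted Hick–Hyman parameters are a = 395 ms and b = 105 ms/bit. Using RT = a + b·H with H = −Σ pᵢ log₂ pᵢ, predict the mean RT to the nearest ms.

H = 0.16·log₂(1/0.16) + 0.14·log₂(1/0.14) + 0.36·log₂(1/0.36) + 0.34·log₂(1/0.34) = 1.8799 bits.
RT = 395 + 105 × 1.8799 = 592.39 ms.

592 ms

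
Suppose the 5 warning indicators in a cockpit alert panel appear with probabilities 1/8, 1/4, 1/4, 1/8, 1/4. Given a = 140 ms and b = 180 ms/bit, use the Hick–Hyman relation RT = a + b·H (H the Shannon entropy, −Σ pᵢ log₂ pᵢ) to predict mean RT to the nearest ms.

545 ms

H = −Σ pᵢ log₂ pᵢ = 0.125·3 + 0.25·2 + 0.25·2 + 0.125·3 + 0.25·2 = 2.250 bits.
RT = 140 + 180 × 2.250 = 545.00 ms.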